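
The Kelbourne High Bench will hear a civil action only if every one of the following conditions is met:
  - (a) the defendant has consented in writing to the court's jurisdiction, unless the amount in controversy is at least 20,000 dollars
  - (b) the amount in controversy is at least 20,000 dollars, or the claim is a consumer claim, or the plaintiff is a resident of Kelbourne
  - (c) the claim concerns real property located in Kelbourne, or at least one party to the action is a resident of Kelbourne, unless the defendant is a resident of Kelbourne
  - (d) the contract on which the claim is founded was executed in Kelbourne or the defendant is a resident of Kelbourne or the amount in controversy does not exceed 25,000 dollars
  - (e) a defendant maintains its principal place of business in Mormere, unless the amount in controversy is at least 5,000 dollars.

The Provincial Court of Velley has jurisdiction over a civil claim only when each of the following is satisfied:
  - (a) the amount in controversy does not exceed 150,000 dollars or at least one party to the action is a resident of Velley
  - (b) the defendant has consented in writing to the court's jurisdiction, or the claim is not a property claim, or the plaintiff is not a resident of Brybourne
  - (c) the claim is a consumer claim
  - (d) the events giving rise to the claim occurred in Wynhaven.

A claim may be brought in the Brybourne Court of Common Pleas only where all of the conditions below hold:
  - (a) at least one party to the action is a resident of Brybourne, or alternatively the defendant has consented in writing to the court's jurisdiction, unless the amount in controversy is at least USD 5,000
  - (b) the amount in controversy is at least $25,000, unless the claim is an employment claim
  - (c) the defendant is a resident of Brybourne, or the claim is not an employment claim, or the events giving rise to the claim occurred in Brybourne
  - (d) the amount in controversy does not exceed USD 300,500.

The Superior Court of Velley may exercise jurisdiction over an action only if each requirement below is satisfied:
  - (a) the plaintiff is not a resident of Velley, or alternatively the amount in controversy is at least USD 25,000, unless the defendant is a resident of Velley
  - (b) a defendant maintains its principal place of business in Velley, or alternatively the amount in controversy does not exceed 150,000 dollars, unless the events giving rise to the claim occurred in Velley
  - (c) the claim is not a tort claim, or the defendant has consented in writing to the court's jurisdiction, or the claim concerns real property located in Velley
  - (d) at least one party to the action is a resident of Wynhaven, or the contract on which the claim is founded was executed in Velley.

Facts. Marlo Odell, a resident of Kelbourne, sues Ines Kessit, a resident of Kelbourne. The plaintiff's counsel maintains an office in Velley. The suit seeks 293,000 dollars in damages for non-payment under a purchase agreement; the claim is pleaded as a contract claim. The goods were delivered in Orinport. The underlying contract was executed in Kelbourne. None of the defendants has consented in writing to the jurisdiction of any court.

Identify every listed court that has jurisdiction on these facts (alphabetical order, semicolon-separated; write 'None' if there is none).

The Kelbourne High Bench:
  (a) No such written consent has been filed. The proviso rescues it, though: the amount in controversy is USD 293,000, which meets the USD 20,000 floor. Met.
  (b) The amount in controversy is 293,000 dollars, which meets the USD 20,000 floor, so this disjunct is met. Condition met.
  (c) Marlo Odell resides in Kelbourne — that alternative is enough. Met.
  (d) The contract was executed in Kelbourne, so one alternative holds. Satisfied.
  (e) No defendant is a corporation. However, the amount in controversy is $293,000, which meets the 5,000 dollars floor, so the 'unless' proviso supplies this condition. Satisfied.
  → Jurisdiction lies.
The Provincial Court of Velley:
  (a) The amount in controversy is 293,000 dollars, above the USD 150,000 ceiling; no party resides in Velley — every alternative fails. Not met.
  (b) The claim is a contract claim, not a property claim, so this disjunct is met. Condition met.
  (c) The claim is a contract claim, not a consumer claim. Condition not met.
  (d) The operative events occurred in Orinport, not Wynhaven. Condition not met.
  → Not every requirement is met — no jurisdiction.
The Brybourne Court of Common Pleas:
  (a) No party resides in Brybourne; no such written consent has been filed — every alternative fails. However, the amount in controversy is USD 293,000, which meets the $5,000 floor, so the 'unless' proviso supplies this condition. Met.
  (b) The amount in controversy is USD 293,000, which meets the $25,000 floor. Satisfied.
  (c) The claim is a contract claim, not an employment claim, which satisfies one of the alternatives. Met.
  (d) The amount in controversy is 293,000 dollars, within the 300,500 dollars ceiling. Condition met.
  → Every requirement is satisfied — jurisdiction.
The Superior Court of Velley:
  (a) The plaintiff resides in Kelbourne, which is not Velley, so this disjunct is met. Met.
  (b) No defendant is a corporation; the amount in controversy is USD 293,000, above the $150,000 ceiling — none of the alternatives is met. And the operative events occurred in Orinport, not Velley, so the proviso does not save it. Not satisfied.
  (c) The claim is a contract claim, not a tort claim, so one alternative holds. Satisfied.
  (d) No party resides in Wynhaven; the contract was executed in Kelbourne, not Velley — no alternative holds. Fails.
  → Not every requirement is met — no jurisdiction.

the Brybourne Court of Common Pleas; the Kelbourne High Bench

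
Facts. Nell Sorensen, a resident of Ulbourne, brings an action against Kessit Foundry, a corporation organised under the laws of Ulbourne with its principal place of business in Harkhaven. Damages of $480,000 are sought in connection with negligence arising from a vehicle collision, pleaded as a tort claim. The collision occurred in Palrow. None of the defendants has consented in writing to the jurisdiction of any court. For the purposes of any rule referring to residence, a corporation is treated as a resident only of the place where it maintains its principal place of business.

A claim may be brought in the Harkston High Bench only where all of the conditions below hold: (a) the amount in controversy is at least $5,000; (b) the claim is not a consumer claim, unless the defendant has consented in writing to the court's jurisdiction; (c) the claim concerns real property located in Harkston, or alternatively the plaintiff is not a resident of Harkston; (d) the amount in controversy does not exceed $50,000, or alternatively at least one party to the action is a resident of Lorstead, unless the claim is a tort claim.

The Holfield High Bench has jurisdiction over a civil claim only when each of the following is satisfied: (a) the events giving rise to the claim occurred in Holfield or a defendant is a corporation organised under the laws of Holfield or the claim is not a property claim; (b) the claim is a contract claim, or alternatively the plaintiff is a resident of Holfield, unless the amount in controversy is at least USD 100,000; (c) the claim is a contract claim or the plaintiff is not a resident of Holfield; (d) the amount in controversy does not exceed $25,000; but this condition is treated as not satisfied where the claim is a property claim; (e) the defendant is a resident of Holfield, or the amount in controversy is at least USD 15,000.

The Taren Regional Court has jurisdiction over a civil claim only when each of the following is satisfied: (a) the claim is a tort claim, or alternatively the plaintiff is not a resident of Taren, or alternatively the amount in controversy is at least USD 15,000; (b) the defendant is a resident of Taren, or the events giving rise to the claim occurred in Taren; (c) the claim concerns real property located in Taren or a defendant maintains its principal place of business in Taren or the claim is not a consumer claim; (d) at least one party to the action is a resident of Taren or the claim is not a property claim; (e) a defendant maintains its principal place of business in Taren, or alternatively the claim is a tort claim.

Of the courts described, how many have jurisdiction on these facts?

The Harkston High Bench:
  (a) The amount in controversy is USD 480,000, which meets the USD 5,000 floor. Met.
  (b) The claim is a tort claim, not a consumer claim. Met.
  (c) The plaintiff resides in Ulbourne, which is not Harkston, so this disjunct is met. Met.
  (d) The amount in controversy is $480,000, above the 50,000 dollars ceiling; no party resides in Lorstead — every alternative fails. The proviso rescues it, though: the claim is a tort claim. Satisfied.
  → Jurisdiction lies.
The Holfield High Bench:
  (a) The claim is a tort claim, not a property claim — that alternative is enough. Met.
  (b) The claim is a tort claim, not a contract claim; the plaintiff resides in Ulbourne, not Holfield — none of the alternatives is met. But the amount in controversy is 480,000 dollars, which meets the $100,000 floor, and the 'unless' clause therefore excuses the requirement. Condition met.
  (c) The plaintiff resides in Ulbourne, which is not Holfield — that alternative is enough. Met.
  (d) The amount in controversy is USD 480,000, above the $25,000 ceiling. Not met.
  (e) The amount in controversy is $480,000, which meets the USD 15,000 floor, so this disjunct is met. Met.
  → At least one condition fails; no jurisdiction.
The Taren Regional Court:
  (a) The claim is a tort claim — that alternative is enough. Met.
  (b) The defendant resides in Harkhaven, not Taren; the operative events occurred in Palrow, not Taren — none of the alternatives is met. Condition not met.
  (c) The claim is a tort claim, not a consumer claim, so this disjunct is met. Condition met.
  (d) The claim is a tort claim, not a property claim, so this disjunct is met. Satisfied.
  (e) The claim is a tort claim — that alternative is enough. Met.
  → Not every requirement is met — no jurisdiction.
Courts with jurisdiction: the Harkston High Bench — 1 in total.

1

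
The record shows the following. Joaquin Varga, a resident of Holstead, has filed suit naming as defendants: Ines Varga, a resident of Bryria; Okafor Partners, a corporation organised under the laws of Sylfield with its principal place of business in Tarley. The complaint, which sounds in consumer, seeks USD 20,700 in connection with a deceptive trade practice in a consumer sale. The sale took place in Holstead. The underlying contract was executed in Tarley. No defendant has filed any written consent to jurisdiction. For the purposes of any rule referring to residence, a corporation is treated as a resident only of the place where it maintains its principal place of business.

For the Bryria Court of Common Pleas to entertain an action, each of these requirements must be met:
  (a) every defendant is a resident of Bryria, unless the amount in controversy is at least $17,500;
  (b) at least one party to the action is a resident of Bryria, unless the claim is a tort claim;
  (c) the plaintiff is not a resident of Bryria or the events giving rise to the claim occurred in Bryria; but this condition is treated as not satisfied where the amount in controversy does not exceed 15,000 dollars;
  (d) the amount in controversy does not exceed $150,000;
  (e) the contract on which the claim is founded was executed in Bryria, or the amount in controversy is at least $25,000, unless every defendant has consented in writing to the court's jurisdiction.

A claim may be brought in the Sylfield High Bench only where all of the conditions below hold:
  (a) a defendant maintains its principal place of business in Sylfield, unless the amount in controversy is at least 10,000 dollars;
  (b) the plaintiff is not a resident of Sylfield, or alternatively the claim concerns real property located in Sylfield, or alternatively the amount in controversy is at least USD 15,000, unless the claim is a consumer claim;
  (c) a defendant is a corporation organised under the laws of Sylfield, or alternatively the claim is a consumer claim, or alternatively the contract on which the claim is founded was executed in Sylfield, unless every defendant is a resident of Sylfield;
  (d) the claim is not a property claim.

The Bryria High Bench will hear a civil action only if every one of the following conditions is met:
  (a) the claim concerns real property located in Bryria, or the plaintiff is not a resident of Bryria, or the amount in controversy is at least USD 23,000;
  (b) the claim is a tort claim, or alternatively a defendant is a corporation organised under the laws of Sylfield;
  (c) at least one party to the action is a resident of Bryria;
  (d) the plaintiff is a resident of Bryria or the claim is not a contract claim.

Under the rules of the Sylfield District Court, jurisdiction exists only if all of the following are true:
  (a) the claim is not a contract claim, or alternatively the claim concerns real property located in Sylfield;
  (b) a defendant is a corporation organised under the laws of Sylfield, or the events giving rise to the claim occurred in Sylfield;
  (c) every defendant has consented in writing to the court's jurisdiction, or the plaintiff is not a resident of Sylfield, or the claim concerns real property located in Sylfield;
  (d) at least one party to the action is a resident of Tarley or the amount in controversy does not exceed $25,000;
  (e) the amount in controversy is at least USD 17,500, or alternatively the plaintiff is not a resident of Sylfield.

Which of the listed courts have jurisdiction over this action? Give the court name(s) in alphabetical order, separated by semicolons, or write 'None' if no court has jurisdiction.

the Bryria High Bench; the Sylfield District Court; the Sylfield High Bench

The Bryria Court of Common Pleas:
  (a) The defendants reside as follows — Ines Varga in Bryria, Okafor Partners in Tarley — not all in Bryria. The proviso rescues it, though: the amount in controversy is USD 20,700, which meets the 17,500 dollars floor. Condition met.
  (b) Ines Varga resides in Bryria. Met.
  (c) The plaintiff resides in Holstead, which is not Bryria — that alternative is enough. And the carve-out is inapplicable — the amount in controversy is USD 20,700, above the 15,000 dollars ceiling. Met.
  (d) The amount in controversy is $20,700, within the 150,000 dollars ceiling. Met.
  (e) The contract was executed in Tarley, not Bryria; the amount in controversy is 20,700 dollars, below the USD 25,000 floor — no alternative holds. And no such written consent has been filed, so the proviso does not save it. Condition not met.
  → The court lacks jurisdiction.
The Sylfield High Bench:
  (a) The corporate defendant(s) have their principal place of business in Tarley, not Sylfield. The proviso rescues it, though: the amount in controversy is USD 20,700, which meets the 10,000 dollars floor. Met.
  (b) The plaintiff resides in Holstead, which is not Sylfield, so this disjunct is met. Condition met.
  (c) Okafor Partners is organised under the laws of Sylfield — that alternative is enough. Satisfied.
  (d) The claim is a consumer claim, not a property claim. Satisfied.
  → All conditions met; jurisdiction exists.
The Bryria High Bench:
  (a) The plaintiff resides in Holstead, which is not Bryria, so one alternative holds. Met.
  (b) Okafor Partners is organised under the laws of Sylfield, so one alternative holds. Met.
  (c) Ines Varga resides in Bryria. Condition met.
  (d) The claim is a consumer claim, not a contract claim, so this disjunct is met. Satisfied.
  → Jurisdiction lies.
The Sylfield District Court:
  (a) The claim is a consumer claim, not a contract claim, so one alternative holds. Condition met.
  (b) Okafor Partners is organised under the laws of Sylfield, which satisfies one of the alternatives. Met.
  (c) The plaintiff resides in Holstead, which is not Sylfield, so one alternative holds. Condition met.
  (d) Okafor Partners resides in Tarley — that alternative is enough. Satisfied.
  (e) The amount in controversy is $20,700, which meets the 17,500 dollars floor, which satisfies one of the alternatives. Condition met.
  → All conditions met; jurisdiction exists.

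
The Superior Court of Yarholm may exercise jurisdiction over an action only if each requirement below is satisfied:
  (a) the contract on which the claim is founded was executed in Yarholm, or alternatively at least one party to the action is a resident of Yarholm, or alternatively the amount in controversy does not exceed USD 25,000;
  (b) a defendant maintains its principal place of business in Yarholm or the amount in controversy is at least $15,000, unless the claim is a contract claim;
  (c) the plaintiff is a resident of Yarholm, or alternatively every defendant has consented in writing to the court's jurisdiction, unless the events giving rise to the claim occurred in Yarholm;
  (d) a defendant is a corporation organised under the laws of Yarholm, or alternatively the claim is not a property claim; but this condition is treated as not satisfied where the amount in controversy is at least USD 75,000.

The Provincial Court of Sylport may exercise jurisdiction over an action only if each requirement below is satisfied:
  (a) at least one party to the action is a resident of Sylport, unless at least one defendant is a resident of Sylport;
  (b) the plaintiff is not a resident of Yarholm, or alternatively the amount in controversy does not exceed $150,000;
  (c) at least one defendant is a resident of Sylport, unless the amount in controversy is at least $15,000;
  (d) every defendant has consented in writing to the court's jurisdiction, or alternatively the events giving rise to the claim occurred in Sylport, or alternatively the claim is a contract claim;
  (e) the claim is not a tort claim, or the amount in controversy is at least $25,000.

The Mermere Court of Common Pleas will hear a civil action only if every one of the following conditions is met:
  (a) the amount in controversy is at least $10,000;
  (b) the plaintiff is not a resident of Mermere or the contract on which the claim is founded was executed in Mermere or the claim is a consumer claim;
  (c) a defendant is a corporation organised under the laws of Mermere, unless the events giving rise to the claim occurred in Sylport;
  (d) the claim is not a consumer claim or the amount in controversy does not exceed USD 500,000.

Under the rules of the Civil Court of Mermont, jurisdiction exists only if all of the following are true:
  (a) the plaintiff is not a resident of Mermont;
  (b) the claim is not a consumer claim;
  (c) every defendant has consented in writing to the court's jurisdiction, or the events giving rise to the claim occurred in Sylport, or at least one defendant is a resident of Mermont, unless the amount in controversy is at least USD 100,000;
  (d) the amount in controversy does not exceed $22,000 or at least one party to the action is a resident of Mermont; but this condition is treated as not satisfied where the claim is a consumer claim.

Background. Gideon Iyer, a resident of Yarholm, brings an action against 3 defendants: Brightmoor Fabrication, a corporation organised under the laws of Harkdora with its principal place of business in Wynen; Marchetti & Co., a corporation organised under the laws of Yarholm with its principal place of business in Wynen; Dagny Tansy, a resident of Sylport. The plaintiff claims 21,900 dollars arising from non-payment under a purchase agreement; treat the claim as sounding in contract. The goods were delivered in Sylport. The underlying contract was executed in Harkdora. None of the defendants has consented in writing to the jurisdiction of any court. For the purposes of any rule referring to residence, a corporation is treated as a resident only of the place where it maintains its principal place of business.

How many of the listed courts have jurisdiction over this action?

The Superior Court of Yarholm:
  (a) Gideon Iyer resides in Yarholm, so this disjunct is met. Satisfied.
  (b) The amount in controversy is $21,900, which meets the 15,000 dollars floor, which satisfies one of the alternatives. Satisfied.
  (c) The plaintiff resides in Yarholm, which satisfies one of the alternatives. Met.
  (d) Marchetti & Co. is organised under the laws of Yarholm, so this disjunct is met. And the carve-out is inapplicable — the amount in controversy is 21,900 dollars, below the $75,000 floor. Condition met.
  → All conditions met; jurisdiction exists.
The Provincial Court of Sylport:
  (a) Dagny Tansy resides in Sylport. Satisfied.
  (b) The amount in controversy is $21,900, within the 150,000 dollars ceiling, so this disjunct is met. Condition met.
  (c) Dagny Tansy resides in Sylport. Satisfied.
  (d) The operative events occurred in Sylport, so this disjunct is met. Met.
  (e) The claim is a contract claim, not a tort claim — that alternative is enough. Met.
  → All conditions met; jurisdiction exists.
The Mermere Court of Common Pleas:
  (a) The amount in controversy is USD 21,900, which meets the $10,000 floor. Satisfied.
  (b) The plaintiff resides in Yarholm, which is not Mermere — that alternative is enough. Condition met.
  (c) The corporate defendant(s) are organised in Harkdora, Yarholm, not Mermere. But the operative events occurred in Sylport, and the 'unless' clause therefore excuses the requirement. Condition met.
  (d) The claim is a contract claim, not a consumer claim, so this disjunct is met. Condition met.
  → Every requirement is satisfied — jurisdiction.
The Civil Court of Mermont:
  (a) The plaintiff resides in Yarholm, which is not Mermont. Satisfied.
  (b) The claim is a contract claim, not a consumer claim. Condition met.
  (c) The operative events occurred in Sylport — that alternative is enough. Met.
  (d) The amount in controversy is 21,900 dollars, within the USD 22,000 ceiling, which satisfies one of the alternatives. The carve-out does not apply: the claim is a contract claim, not a consumer claim. Condition met.
  → Jurisdiction lies.
Courts with jurisdiction: the Superior Court of Yarholm, the Provincial Court of Sylport, the Mermere Court of Common Pleas, the Civil Court of Mermont — 4 in total.

4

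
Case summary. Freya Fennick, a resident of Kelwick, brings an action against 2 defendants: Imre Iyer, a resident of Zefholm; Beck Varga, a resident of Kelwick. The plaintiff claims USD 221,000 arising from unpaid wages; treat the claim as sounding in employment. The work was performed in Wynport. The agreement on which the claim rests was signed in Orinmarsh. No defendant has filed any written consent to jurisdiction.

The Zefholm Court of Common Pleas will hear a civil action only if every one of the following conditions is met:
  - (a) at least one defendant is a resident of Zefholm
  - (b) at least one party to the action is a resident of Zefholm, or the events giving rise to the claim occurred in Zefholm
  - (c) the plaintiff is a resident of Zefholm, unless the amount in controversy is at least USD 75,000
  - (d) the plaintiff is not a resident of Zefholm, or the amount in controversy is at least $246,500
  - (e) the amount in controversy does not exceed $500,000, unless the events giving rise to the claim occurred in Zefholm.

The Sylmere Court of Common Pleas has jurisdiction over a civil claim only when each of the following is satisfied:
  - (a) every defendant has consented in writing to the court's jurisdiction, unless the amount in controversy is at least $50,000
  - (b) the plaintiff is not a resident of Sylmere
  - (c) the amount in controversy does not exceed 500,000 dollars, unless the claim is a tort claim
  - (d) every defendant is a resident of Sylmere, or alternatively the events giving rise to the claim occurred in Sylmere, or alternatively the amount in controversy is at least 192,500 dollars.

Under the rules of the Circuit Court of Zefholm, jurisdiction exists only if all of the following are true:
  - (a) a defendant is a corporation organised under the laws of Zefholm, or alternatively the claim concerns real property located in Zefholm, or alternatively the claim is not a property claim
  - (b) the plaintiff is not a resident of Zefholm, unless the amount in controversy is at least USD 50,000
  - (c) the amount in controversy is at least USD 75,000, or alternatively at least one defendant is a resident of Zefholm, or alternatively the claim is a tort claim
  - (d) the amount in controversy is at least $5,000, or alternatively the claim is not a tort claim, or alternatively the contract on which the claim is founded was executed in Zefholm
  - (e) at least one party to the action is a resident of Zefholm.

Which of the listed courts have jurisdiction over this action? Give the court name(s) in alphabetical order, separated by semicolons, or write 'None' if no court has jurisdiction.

The Zefholm Court of Common Pleas:
  (a) Imre Iyer resides in Zefholm. Satisfied.
  (b) Imre Iyer resides in Zefholm, so one alternative holds. Met.
  (c) The plaintiff resides in Kelwick, not Zefholm. The proviso rescues it, though: the amount in controversy is $221,000, which meets the USD 75,000 floor. Met.
  (d) The plaintiff resides in Kelwick, which is not Zefholm, which satisfies one of the alternatives. Met.
  (e) The amount in controversy is USD 221,000, within the 500,000 dollars ceiling. Met.
  → Every requirement is satisfied — jurisdiction.
The Sylmere Court of Common Pleas:
  (a) No such written consent has been filed. The proviso rescues it, though: the amount in controversy is USD 221,000, which meets the $50,000 floor. Condition met.
  (b) The plaintiff resides in Kelwick, which is not Sylmere. Met.
  (c) The amount in controversy is $221,000, within the $500,000 ceiling. Met.
  (d) The amount in controversy is 221,000 dollars, which meets the USD 192,500 floor — that alternative is enough. Satisfied.
  → The court has jurisdiction.
The Circuit Court of Zefholm:
  (a) The claim is an employment claim, not a property claim — that alternative is enough. Met.
  (b) The plaintiff resides in Kelwick, which is not Zefholm. Condition met.
  (c) The amount in controversy is USD 221,000, which meets the USD 75,000 floor, so this disjunct is met. Met.
  (d) The amount in controversy is USD 221,000, which meets the $5,000 floor, which satisfies one of the alternatives. Met.
  (e) Imre Iyer resides in Zefholm. Condition met.
  → All conditions met; jurisdiction exists.

the Circuit Court of Zefholm; the Sylmere Court of Common Pleas; the Zefholm Court of Common Pleas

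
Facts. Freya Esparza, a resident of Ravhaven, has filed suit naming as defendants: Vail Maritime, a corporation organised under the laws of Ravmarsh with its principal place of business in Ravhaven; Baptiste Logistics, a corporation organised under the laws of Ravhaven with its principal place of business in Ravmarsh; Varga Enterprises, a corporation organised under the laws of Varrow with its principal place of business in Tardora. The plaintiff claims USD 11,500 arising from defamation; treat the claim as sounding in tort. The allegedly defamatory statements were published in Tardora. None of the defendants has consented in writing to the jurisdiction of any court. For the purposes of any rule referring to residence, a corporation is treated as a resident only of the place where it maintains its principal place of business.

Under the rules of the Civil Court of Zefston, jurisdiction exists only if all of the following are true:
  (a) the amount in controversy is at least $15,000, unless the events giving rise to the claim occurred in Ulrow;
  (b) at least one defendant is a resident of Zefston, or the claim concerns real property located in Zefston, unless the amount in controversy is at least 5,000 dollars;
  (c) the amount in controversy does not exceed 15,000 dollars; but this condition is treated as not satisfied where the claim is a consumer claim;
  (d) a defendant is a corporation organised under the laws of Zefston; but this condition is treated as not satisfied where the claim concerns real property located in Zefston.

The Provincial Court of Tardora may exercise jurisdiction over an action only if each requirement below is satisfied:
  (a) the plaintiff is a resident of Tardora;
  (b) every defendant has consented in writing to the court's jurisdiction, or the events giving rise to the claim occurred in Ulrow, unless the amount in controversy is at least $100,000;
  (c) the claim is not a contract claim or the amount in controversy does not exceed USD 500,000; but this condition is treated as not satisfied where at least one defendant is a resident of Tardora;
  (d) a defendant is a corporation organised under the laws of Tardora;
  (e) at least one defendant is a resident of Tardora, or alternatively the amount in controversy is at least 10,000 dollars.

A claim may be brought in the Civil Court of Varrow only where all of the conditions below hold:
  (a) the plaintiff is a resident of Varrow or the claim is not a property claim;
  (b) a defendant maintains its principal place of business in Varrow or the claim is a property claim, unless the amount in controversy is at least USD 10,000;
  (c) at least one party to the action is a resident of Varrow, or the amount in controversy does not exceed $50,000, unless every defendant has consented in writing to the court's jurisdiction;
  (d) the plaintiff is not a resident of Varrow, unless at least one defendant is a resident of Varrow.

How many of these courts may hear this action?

1

The Civil Court of Zefston:
  (a) The amount in controversy is 11,500 dollars, below the 15,000 dollars floor. Nor does the 'unless' clause help: the operative events occurred in Tardora, not Ulrow. Fails.
  (b) No defendant resides in Zefston (they reside in Ravhaven, Ravmarsh, Tardora); the claim does not concern real property — no alternative holds. The proviso rescues it, though: the amount in controversy is $11,500, which meets the USD 5,000 floor. Satisfied.
  (c) The amount in controversy is USD 11,500, within the $15,000 ceiling. The exception is not triggered, since the claim is a tort claim, not a consumer claim. Condition met.
  (d) The corporate defendant(s) are organised in Ravhaven, Ravmarsh, Varrow, not Zefston. Fails.
  → The court lacks jurisdiction.
The Provincial Court of Tardora:
  (a) The plaintiff resides in Ravhaven, not Tardora. Not met.
  (b) No such written consent has been filed; the operative events occurred in Tardora, not Ulrow — none of the alternatives is met. Nor does the 'unless' clause help: the amount in controversy is 11,500 dollars, below the USD 100,000 floor. Not met.
  (c) The claim is a tort claim, not a contract claim — that alternative is enough. However, Varga Enterprises resides in Tardora, which falls within the stated exception and so defeats the condition. Fails.
  (d) The corporate defendant(s) are organised in Ravhaven, Ravmarsh, Varrow, not Tardora. Not satisfied.
  (e) Varga Enterprises resides in Tardora — that alternative is enough. Condition met.
  → Not every requirement is met — no jurisdiction.
The Civil Court of Varrow:
  (a) The claim is a tort claim, not a property claim, which satisfies one of the alternatives. Met.
  (b) The corporate defendant(s) have their principal place of business in Ravhaven, Ravmarsh, Tardora, not Varrow; the claim is a tort claim, not a property claim — no alternative holds. The proviso rescues it, though: the amount in controversy is $11,500, which meets the USD 10,000 floor. Satisfied.
  (c) The amount in controversy is $11,500, within the $50,000 ceiling, so one alternative holds. Met.
  (d) The plaintiff resides in Ravhaven, which is not Varrow. Condition met.
  → Jurisdiction lies.
Courts with jurisdiction: the Civil Court of Varrow — 1 in total.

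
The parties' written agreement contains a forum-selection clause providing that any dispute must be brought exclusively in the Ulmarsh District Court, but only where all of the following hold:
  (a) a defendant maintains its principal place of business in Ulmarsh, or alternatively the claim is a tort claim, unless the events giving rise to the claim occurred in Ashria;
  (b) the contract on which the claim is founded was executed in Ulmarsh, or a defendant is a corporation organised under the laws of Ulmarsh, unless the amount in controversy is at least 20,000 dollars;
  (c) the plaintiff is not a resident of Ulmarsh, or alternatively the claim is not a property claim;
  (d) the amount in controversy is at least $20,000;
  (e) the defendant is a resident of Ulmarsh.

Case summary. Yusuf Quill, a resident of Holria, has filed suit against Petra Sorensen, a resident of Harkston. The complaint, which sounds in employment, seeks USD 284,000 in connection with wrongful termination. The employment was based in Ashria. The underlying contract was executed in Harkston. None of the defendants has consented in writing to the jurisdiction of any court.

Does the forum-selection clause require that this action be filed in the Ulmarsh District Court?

No

The Ulmarsh District Court:
  (a) No defendant is a corporation; the claim is an employment claim, not a tort claim — no alternative holds. But the operative events occurred in Ashria, and the 'unless' clause therefore excuses the requirement. Met.
  (b) The contract was executed in Harkston, not Ulmarsh; no defendant is a corporation — no alternative holds. The proviso rescues it, though: the amount in controversy is USD 284,000, which meets the USD 20,000 floor. Satisfied.
  (c) The plaintiff resides in Holria, which is not Ulmarsh, which satisfies one of the alternatives. Satisfied.
  (d) The amount in controversy is $284,000, which meets the 20,000 dollars floor. Condition met.
  (e) The defendant resides in Harkston, not Ulmarsh. Not satisfied.
  → Forum clause is not triggered.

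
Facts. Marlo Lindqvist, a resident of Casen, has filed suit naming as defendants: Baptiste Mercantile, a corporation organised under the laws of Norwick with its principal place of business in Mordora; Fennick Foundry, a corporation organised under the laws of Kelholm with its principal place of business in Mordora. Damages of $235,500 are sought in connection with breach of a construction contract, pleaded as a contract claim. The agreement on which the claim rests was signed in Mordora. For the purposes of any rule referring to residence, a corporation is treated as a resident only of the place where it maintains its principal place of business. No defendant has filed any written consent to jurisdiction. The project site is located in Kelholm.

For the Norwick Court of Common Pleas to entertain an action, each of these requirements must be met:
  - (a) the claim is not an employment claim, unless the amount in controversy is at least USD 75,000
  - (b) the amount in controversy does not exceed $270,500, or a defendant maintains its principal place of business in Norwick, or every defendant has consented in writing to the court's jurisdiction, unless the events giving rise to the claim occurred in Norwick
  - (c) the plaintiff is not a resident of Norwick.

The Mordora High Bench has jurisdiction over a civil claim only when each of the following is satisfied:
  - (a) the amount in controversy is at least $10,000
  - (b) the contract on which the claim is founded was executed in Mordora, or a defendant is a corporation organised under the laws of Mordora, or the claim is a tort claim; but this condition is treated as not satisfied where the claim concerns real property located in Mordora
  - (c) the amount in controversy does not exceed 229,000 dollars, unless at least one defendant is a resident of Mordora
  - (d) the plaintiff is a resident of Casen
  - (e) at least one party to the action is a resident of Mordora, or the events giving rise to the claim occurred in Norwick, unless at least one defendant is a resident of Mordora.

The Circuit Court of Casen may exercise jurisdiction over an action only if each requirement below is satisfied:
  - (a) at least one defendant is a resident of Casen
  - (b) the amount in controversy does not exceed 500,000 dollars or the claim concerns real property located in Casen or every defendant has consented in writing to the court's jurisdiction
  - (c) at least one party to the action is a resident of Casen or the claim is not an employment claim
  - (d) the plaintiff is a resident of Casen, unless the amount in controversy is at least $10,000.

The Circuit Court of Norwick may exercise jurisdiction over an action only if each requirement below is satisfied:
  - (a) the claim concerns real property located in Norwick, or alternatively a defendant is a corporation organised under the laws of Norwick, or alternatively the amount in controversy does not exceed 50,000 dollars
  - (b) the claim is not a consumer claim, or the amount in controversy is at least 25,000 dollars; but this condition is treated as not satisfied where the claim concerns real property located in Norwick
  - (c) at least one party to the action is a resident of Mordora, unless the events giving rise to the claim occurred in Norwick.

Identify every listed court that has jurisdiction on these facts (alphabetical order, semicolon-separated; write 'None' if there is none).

the Circuit Court of Norwick; the Mordora High Bench; the Norwick Court of Common Pleas

The Norwick Court of Common Pleas:
  (a) The claim is a contract claim, not an employment claim. Met.
  (b) The amount in controversy is $235,500, within the $270,500 ceiling, so this disjunct is met. Met.
  (c) The plaintiff resides in Casen, which is not Norwick. Satisfied.
  → Jurisdiction lies.
The Mordora High Bench:
  (a) The amount in controversy is USD 235,500, which meets the 10,000 dollars floor. Met.
  (b) The contract was executed in Mordora, which satisfies one of the alternatives. The carve-out does not apply: the claim does not concern real property. Met.
  (c) The amount in controversy is $235,500, above the USD 229,000 ceiling. The proviso rescues it, though: Baptiste Mercantile resides in Mordora. Met.
  (d) The plaintiff resides in Casen. Condition met.
  (e) Baptiste Mercantile resides in Mordora — that alternative is enough. Satisfied.
  → Jurisdiction lies.
The Circuit Court of Casen:
  (a) No defendant resides in Casen (they reside in Mordora, Mordora). Not met.
  (b) The amount in controversy is $235,500, within the 500,000 dollars ceiling — that alternative is enough. Met.
  (c) Marlo Lindqvist resides in Casen, so this disjunct is met. Met.
  (d) The plaintiff resides in Casen. Satisfied.
  → At least one condition fails; no jurisdiction.
The Circuit Court of Norwick:
  (a) Baptiste Mercantile is organised under the laws of Norwick — that alternative is enough. Met.
  (b) The claim is a contract claim, not a consumer claim, so this disjunct is met. The exception is not triggered, since the claim does not concern real property. Met.
  (c) Baptiste Mercantile resides in Mordora. Satisfied.
  → Jurisdiction lies.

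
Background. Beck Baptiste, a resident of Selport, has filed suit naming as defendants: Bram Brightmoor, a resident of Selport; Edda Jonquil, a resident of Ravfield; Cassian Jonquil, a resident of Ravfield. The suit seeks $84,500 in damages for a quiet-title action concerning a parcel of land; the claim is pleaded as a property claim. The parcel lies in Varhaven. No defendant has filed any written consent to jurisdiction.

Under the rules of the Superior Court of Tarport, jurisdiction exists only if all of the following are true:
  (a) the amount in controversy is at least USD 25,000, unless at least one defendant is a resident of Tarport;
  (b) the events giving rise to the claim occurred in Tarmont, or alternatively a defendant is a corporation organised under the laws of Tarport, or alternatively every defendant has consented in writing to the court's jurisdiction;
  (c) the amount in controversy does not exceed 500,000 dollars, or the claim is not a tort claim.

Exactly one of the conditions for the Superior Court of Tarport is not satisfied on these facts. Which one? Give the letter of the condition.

The Superior Court of Tarport:
  (a) The amount in controversy is 84,500 dollars, which meets the 25,000 dollars floor. Met.
  (b) The operative events occurred in Varhaven, not Tarmont; no defendant is a corporation; no such written consent has been filed — no alternative holds. Fails.
  (c) The amount in controversy is USD 84,500, within the USD 500,000 ceiling, so this disjunct is met. Condition met.
Only condition (b) fails.

(b)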